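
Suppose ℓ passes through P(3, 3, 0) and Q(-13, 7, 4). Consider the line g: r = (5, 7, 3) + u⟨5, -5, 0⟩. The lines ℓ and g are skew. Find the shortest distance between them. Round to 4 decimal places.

A direction vector for ℓ is Q − P = (-16, 4, 4).
Common perpendicular direction n = (-16, 4, 4) × (5, -5, 0) = (20, 20, 60).
With w = (5, 7, 3) − (3, 3, 0) = (2, 4, 3), w · n = 300.
Distance = |w · n| / |n| = |300| / √4400 ≈ 4.5227.

4.5227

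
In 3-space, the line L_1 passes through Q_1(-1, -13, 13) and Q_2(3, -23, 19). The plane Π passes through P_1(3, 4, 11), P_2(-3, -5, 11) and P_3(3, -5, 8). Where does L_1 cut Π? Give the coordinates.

(-3, -8, 10)

A direction vector for L_1 is Q_2 − Q_1 = (4, -10, 6).
P_1P_2 = (-6, -9, 0), P_1P_3 = (0, -9, -3); a normal to Π is P_1P_2 × P_1P_3 = (27, -18, 54).
Using P_1: Π has equation 27x - 18y + 54z = 603.
Substitute r = (-1, -13, 13) + t(4, -10, 6) into the plane: 909 + 612t = 603, so t = -1/2.
Intersection: (-1, -13, 13) + (-1/2)·(4, -10, 6) = (-3, -8, 10).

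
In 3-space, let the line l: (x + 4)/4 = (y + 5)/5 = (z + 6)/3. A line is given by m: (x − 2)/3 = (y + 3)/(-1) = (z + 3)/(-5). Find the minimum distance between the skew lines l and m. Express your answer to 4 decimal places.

l has direction (4, 5, 3) through (-4, -5, -6).
m has direction (3, -1, -5) through (2, -3, -3).
Common perpendicular direction n = (4, 5, 3) × (3, -1, -5) = (-22, 29, -19).
With w = (2, -3, -3) − (-4, -5, -6) = (6, 2, 3), w · n = -131.
Distance = |w · n| / |n| = |-131| / √1686 ≈ 3.1904.

3.1904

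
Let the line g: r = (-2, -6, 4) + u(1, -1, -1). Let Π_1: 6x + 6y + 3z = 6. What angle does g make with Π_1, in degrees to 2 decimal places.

11.10

sin θ = |n·v| / (|n||v|) = |-3| / (√81 · √3) = 0.19245.
θ ≈ 11.10°.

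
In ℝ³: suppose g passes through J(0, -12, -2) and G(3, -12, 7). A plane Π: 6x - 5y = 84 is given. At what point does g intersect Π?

(4, -12, 10)

A direction vector for g is G − J = (3, 0, 9).
Substitute r = (0, -12, -2) + t(3, 0, 9) into the plane: 60 + 18t = 84, so t = 4/3.
Intersection: (0, -12, -2) + (4/3)·(3, 0, 9) = (4, -12, 10).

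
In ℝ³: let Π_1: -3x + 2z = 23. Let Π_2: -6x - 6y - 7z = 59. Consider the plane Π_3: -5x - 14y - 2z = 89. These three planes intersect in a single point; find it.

Solving the 3×3 linear system -3x + 2z = 23, -6x - 6y - 7z = 59, -5x - 14y - 2z = 89 (e.g. by elimination or Cramer's rule, determinant = 366) gives (-7, -4, 1).

(-7, -4, 1)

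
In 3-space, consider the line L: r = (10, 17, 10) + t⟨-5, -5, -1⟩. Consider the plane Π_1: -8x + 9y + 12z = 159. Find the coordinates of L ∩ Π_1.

Substitute r = (10, 17, 10) + t(-5, -5, -1) into the plane: 193 + (-17)t = 159, so t = 2.
Intersection: (10, 17, 10) + 2·(-5, -5, -1) = (0, 7, 8).

(0, 7, 8)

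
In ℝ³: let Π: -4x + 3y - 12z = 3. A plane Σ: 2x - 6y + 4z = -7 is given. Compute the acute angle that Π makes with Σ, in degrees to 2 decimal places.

cos θ = |n₁·n₂| / (|n₁||n₂|) = |-74| / (√169 · √56).
θ = arccos(0.76067) ≈ 40.48°.

40.48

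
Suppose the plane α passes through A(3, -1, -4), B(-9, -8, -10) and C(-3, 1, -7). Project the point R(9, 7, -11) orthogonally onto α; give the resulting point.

(5, 7, -3)

AB = (-12, -7, -6), AC = (-6, 2, -3); a normal to α is AB × AC = (33, 0, -66).
Using A: α has equation 33x - 66z = 363.
Foot = R − λn with λ = (n·R − d)/|n|² = (1023 − 363)/5445 = 4/33.
Foot = (9, 7, -11) − (4/33)·(33, 0, -66) = (5, 7, -3).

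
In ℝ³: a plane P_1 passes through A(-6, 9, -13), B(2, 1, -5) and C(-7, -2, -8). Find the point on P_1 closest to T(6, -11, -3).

(4, -9, 1)

AB = (8, -8, 8), AC = (-1, -11, 5); a normal to P_1 is AB × AC = (48, -48, -96).
Using A: P_1 has equation 48x - 48y - 96z = 528.
Foot = T − λn with λ = (n·T − d)/|n|² = (1104 − 528)/13824 = 1/24.
Foot = (6, -11, -3) − (1/24)·(48, -48, -96) = (4, -9, 1).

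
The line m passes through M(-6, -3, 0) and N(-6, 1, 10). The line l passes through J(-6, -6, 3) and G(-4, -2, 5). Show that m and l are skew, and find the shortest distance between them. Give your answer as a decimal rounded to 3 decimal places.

A direction vector for m is N − M = (0, 4, 10).
A direction vector for l is G − J = (2, 4, 2).
Common perpendicular direction n = (0, 4, 10) × (2, 4, 2) = (-32, 20, -8).
With w = (-6, -6, 3) − (-6, -3, 0) = (0, -3, 3), w · n = -84.
Since n ≠ 0 the lines are not parallel, and w · n = -84 ≠ 0 so they do not intersect; hence they are skew.
Distance = |w · n| / |n| = |-84| / √1488 ≈ 2.178.

2.178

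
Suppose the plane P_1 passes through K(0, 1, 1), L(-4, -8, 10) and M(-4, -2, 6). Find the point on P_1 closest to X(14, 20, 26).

KL = (-4, -9, 9), KM = (-4, -3, 5); a normal to P_1 is KL × KM = (-18, -16, -24).
Using K: P_1 has equation -18x - 16y - 24z = -40.
Foot = X − λn with λ = (n·X − d)/|n|² = (-1196 − (-40))/1156 = -1.
Foot = (14, 20, 26) − (-1)·(-18, -16, -24) = (-4, 4, 2).

(-4, 4, 2)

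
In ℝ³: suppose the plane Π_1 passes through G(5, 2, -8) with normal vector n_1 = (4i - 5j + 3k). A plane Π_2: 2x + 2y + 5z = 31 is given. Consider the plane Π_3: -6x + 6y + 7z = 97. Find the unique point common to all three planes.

(-5, 3, 7)

Π_1: n_1·r = n_1·G gives 4x - 5y + 3z = -14.
Solving the 3×3 linear system 4x - 5y + 3z = -14, 2x + 2y + 5z = 31, -6x + 6y + 7z = 97 (e.g. by elimination or Cramer's rule, determinant = 228) gives (-5, 3, 7).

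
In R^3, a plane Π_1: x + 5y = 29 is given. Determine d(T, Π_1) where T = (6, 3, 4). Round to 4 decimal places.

n·T − d = (1)·(6) + (5)·(3) + (0)·(4) − 29 = -8; |n| = √26.
Distance = |-8| / √26 = 8/√26 ≈ 1.5689.

1.5689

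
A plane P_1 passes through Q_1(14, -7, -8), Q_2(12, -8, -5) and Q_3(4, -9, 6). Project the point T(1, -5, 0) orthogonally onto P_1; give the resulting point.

Q_1Q_2 = (-2, -1, 3), Q_1Q_3 = (-10, -2, 14); a normal to P_1 is Q_1Q_2 × Q_1Q_3 = (-8, -2, -6).
Using Q_1: P_1 has equation -8x - 2y - 6z = -50.
Foot = T − λn with λ = (n·T − d)/|n|² = (2 − (-50))/104 = 1/2.
Foot = (1, -5, 0) − (1/2)·(-8, -2, -6) = (5, -4, 3).

(5, -4, 3)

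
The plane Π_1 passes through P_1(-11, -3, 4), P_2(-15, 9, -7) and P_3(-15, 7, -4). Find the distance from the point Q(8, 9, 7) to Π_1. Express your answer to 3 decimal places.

21.592

P_1P_2 = (-4, 12, -11), P_1P_3 = (-4, 10, -8); a normal to Π_1 is P_1P_2 × P_1P_3 = (14, 12, 8).
Using P_1: Π_1 has equation 14x + 12y + 8z = -158.
n·Q − d = (14)·(8) + (12)·(9) + (8)·(7) − (-158) = 434; |n| = √404.
Distance = |434| / √404 = 434/√404 ≈ 21.592.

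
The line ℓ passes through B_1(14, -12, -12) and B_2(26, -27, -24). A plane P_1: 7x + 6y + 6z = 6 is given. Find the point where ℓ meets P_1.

A direction vector for ℓ is B_2 − B_1 = (12, -15, -12).
Substitute r = (14, -12, -12) + t(12, -15, -12) into the plane: -46 + (-78)t = 6, so t = -2/3.
Intersection: (14, -12, -12) + (-2/3)·(12, -15, -12) = (6, -2, -4).

(6, -2, -4)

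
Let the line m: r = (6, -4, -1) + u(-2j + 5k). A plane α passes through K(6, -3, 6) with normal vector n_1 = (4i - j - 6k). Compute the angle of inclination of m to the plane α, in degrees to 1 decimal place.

α: n_1·r = n_1·K gives 4x - y - 6z = -9.
sin θ = |n·v| / (|n||v|) = |-28| / (√53 · √29) = 0.71420.
θ ≈ 45.6°.

45.6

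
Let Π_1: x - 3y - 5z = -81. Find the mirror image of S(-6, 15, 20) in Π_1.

λ = (n·S − d)/|n|² = (-151 − (-81))/35 = -2.
Reflection = S − 2λn = (-6, 15, 20) − (-4)·(1, -3, -5) = (-2, 3, 0).

(-2, 3, 0)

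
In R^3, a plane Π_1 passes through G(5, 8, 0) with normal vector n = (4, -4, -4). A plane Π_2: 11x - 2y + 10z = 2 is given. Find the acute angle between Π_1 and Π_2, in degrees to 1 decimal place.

83.4

Π_1: n·r = n·G gives 4x - 4y - 4z = -12.
cos θ = |n₁·n₂| / (|n₁||n₂|) = |12| / (√48 · √225).
θ = arccos(0.11547) ≈ 83.4°.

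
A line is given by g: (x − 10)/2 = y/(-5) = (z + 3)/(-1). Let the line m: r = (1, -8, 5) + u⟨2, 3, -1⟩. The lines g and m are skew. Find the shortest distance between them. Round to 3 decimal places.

g has direction (2, -5, -1) through (10, 0, -3).
Common perpendicular direction n = (2, -5, -1) × (2, 3, -1) = (8, 0, 16).
With w = (1, -8, 5) − (10, 0, -3) = (-9, -8, 8), w · n = 56.
Distance = |w · n| / |n| = |56| / √320 ≈ 3.130.

3.130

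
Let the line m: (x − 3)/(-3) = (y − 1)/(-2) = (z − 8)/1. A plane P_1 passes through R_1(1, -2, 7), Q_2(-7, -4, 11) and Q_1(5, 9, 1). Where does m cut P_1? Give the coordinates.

(-6, -5, 11)

m has direction (-3, -2, 1) through (3, 1, 8).
R_1Q_2 = (-8, -2, 4), R_1Q_1 = (4, 11, -6); a normal to P_1 is R_1Q_2 × R_1Q_1 = (-32, -32, -80).
Using R_1: P_1 has equation -32x - 32y - 80z = -528.
Substitute r = (3, 1, 8) + t(-3, -2, 1) into the plane: -768 + 80t = -528, so t = 3.
Intersection: (3, 1, 8) + 3·(-3, -2, 1) = (-6, -5, 11).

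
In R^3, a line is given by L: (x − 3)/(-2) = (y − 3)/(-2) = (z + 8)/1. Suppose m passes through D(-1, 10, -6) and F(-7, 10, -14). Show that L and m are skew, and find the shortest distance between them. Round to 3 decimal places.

L has direction (-2, -2, 1) through (3, 3, -8).
A direction vector for m is F − D = (-6, 0, -8).
Common perpendicular direction n = (-2, -2, 1) × (-6, 0, -8) = (16, -22, -12).
With w = (-1, 10, -6) − (3, 3, -8) = (-4, 7, 2), w · n = -242.
Since n ≠ 0 the lines are not parallel, and w · n = -242 ≠ 0 so they do not intersect; hence they are skew.
Distance = |w · n| / |n| = |-242| / √884 ≈ 8.139.

8.139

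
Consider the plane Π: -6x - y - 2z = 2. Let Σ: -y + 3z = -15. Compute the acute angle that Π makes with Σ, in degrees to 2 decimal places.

75.70

cos θ = |n₁·n₂| / (|n₁||n₂|) = |-5| / (√41 · √10).
θ = arccos(0.24693) ≈ 75.70°.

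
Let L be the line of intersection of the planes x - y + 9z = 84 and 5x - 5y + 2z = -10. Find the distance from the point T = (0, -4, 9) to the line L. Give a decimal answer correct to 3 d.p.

Direction of L: (1, -1, 9) × (5, -5, 2) = (43, 43, 0).
A point on L: solving the two plane equations with x = 2 gives (2, 8, 10).
Taking (2, 8, 10) on L with direction v = (43, 43, 0): w = T − (2, 8, 10) = (-2, -12, -1), and w × v = (43, -43, 430).
Distance = |w × v| / |v| = √188598 / √3698 ≈ 7.141.

7.141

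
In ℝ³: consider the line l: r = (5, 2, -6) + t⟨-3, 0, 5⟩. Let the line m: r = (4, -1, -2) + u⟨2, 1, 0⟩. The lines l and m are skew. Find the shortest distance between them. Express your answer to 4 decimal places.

Common perpendicular direction n = (-3, 0, 5) × (2, 1, 0) = (-5, 10, -3).
With w = (4, -1, -2) − (5, 2, -6) = (-1, -3, 4), w · n = -37.
Distance = |w · n| / |n| = |-37| / √134 ≈ 3.1963.

3.1963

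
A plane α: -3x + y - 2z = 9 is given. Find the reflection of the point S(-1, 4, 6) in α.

(-7, 6, 2)

λ = (n·S − d)/|n|² = (-5 − 9)/14 = -1.
Reflection = S − 2λn = (-1, 4, 6) − (-2)·(-3, 1, -2) = (-7, 6, 2).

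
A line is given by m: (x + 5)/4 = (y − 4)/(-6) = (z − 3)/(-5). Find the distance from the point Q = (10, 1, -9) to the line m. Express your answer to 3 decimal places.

11.431

m has direction (4, -6, -5) through (-5, 4, 3).
Taking (-5, 4, 3) on m with direction v = (4, -6, -5): w = Q − (-5, 4, 3) = (15, -3, -12), and w × v = (-57, 27, -78).
Distance = |w × v| / |v| = √10062 / √77 ≈ 11.431.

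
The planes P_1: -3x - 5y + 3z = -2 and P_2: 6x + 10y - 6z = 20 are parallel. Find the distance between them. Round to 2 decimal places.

1.22

Rescale P_2 by 1/(-2): -3x - 5y + 3z = -10. Then distance = |-2 − (-10)| / √43 ≈ 1.22.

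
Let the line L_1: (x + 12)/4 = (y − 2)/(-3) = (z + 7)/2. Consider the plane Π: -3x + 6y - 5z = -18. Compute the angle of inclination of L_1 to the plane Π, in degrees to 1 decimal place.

62.6

L_1 has direction (4, -3, 2) through (-12, 2, -7).
sin θ = |n·v| / (|n||v|) = |-40| / (√70 · √29) = 0.88779.
θ ≈ 62.6°.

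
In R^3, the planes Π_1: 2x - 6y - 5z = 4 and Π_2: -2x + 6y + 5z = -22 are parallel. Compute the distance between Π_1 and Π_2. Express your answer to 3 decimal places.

2.233

Rescale Π_2 by 1/(-1): 2x - 6y - 5z = 22. Then distance = |4 − 22| / √65 ≈ 2.233.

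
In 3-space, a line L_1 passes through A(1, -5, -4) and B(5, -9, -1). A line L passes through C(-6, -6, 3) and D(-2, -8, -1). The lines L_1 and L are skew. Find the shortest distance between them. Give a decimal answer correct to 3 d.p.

3.452

A direction vector for L_1 is B − A = (4, -4, 3).
A direction vector for L is D − C = (4, -2, -4).
Common perpendicular direction n = (4, -4, 3) × (4, -2, -4) = (22, 28, 8).
With w = (-6, -6, 3) − (1, -5, -4) = (-7, -1, 7), w · n = -126.
Distance = |w · n| / |n| = |-126| / √1332 ≈ 3.452.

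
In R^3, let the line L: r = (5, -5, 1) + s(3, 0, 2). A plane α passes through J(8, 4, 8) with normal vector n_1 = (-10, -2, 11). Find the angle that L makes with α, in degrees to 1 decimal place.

8.5

α: n_1·r = n_1·J gives -10x - 2y + 11z = 0.
sin θ = |n·v| / (|n||v|) = |-8| / (√225 · √13) = 0.14792.
θ ≈ 8.5°.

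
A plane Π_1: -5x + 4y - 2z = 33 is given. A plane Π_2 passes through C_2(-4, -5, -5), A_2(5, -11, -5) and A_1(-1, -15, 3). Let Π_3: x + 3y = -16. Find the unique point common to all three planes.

C_2A_2 = (9, -6, 0), C_2A_1 = (3, -10, 8); a normal to Π_2 is C_2A_2 × C_2A_1 = (-48, -72, -72).
Using C_2: Π_2 has equation -48x - 72y - 72z = 912.
Solving the 3×3 linear system -5x + 4y - 2z = 33, -48x - 72y - 72z = 912, x + 3y = -16 (e.g. by elimination or Cramer's rule, determinant = -1224) gives (-7, -3, -5).

(-7, -3, -5)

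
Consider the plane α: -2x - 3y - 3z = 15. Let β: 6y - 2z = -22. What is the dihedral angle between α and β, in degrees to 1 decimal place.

cos θ = |n₁·n₂| / (|n₁||n₂|) = |-12| / (√22 · √40).
θ = arccos(0.40452) ≈ 66.1°.

66.1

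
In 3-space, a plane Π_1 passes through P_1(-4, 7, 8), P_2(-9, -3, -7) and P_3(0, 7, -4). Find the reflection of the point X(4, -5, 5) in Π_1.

(-14, 13, -1)

P_1P_2 = (-5, -10, -15), P_1P_3 = (4, 0, -12); a normal to Π_1 is P_1P_2 × P_1P_3 = (120, -120, 40).
Using P_1: Π_1 has equation 120x - 120y + 40z = -1000.
λ = (n·X − d)/|n|² = (1280 − (-1000))/30400 = 3/40.
Reflection = X − 2λn = (4, -5, 5) − (3/20)·(120, -120, 40) = (-14, 13, -1).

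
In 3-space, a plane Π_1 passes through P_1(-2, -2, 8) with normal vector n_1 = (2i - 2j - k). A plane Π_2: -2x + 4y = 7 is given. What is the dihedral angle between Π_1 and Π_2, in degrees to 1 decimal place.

26.6

Π_1: n_1·r = n_1·P_1 gives 2x - 2y - z = -8.
cos θ = |n₁·n₂| / (|n₁||n₂|) = |-12| / (√9 · √20).
θ = arccos(0.89443) ≈ 26.6°.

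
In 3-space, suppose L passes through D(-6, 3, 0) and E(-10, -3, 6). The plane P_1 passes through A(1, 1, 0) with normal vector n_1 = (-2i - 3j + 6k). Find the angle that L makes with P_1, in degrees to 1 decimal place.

A direction vector for L is E − D = (-4, -6, 6).
P_1: n_1·r = n_1·A gives -2x - 3y + 6z = -5.
sin θ = |n·v| / (|n||v|) = |62| / (√49 · √88) = 0.94417.
θ ≈ 70.8°.

70.8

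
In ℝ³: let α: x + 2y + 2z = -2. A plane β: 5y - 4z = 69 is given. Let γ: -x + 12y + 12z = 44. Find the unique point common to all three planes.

(-8, 9, -6)

Solving the 3×3 linear system x + 2y + 2z = -2, 5y - 4z = 69, -x + 12y + 12z = 44 (e.g. by elimination or Cramer's rule, determinant = 126) gives (-8, 9, -6).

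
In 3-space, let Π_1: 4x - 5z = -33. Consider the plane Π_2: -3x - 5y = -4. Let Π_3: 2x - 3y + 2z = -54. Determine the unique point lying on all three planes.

Solving the 3×3 linear system 4x - 5z = -33, -3x - 5y = -4, 2x - 3y + 2z = -54 (e.g. by elimination or Cramer's rule, determinant = -135) gives (-12, 8, -3).

(-12, 8, -3)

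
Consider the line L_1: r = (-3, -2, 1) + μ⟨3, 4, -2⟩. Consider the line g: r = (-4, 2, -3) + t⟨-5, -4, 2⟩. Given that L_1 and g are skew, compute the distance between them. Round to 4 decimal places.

1.7889

Common perpendicular direction n = (3, 4, -2) × (-5, -4, 2) = (0, 4, 8).
With w = (-4, 2, -3) − (-3, -2, 1) = (-1, 4, -4), w · n = -16.
Distance = |w · n| / |n| = |-16| / √80 ≈ 1.7889.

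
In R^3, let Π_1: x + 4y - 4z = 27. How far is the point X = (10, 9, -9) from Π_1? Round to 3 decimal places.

9.574

n·X − d = (1)·(10) + (4)·(9) + (-4)·(-9) − 27 = 55; |n| = √33.
Distance = |55| / √33 = 55/√33 ≈ 9.574.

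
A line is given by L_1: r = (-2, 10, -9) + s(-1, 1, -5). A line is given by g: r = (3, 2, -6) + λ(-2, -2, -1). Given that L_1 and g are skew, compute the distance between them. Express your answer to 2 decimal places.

7.79

Common perpendicular direction n = (-1, 1, -5) × (-2, -2, -1) = (-11, 9, 4).
With w = (3, 2, -6) − (-2, 10, -9) = (5, -8, 3), w · n = -115.
Distance = |w · n| / |n| = |-115| / √218 ≈ 7.79.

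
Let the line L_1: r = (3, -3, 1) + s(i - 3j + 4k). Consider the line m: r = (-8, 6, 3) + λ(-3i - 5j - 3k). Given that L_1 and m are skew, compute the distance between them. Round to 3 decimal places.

Common perpendicular direction n = (1, -3, 4) × (-3, -5, -3) = (29, -9, -14).
With w = (-8, 6, 3) − (3, -3, 1) = (-11, 9, 2), w · n = -428.
Distance = |w · n| / |n| = |-428| / √1118 ≈ 12.800.

12.800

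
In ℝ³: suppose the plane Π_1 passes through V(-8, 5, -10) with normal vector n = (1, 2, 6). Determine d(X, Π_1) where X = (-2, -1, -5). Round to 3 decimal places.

3.748

Π_1: n·r = n·V gives x + 2y + 6z = -58.
n·X − d = (1)·(-2) + (2)·(-1) + (6)·(-5) − (-58) = 24; |n| = √41.
Distance = |24| / √41 = 24/√41 ≈ 3.748.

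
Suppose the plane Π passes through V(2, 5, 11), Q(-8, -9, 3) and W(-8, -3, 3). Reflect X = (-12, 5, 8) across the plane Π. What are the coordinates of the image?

(-4, 5, -2)

VQ = (-10, -14, -8), VW = (-10, -8, -8); a normal to Π is VQ × VW = (48, 0, -60).
Using V: Π has equation 48x - 60z = -564.
λ = (n·X − d)/|n|² = (-1056 − (-564))/5904 = -1/12.
Reflection = X − 2λn = (-12, 5, 8) − (-1/6)·(48, 0, -60) = (-4, 5, -2).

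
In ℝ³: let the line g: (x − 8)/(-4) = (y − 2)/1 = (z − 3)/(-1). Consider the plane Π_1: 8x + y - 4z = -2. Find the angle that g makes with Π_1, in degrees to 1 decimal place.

g has direction (-4, 1, -1) through (8, 2, 3).
sin θ = |n·v| / (|n||v|) = |-27| / (√81 · √18) = 0.70711.
θ ≈ 45.0°.

45.0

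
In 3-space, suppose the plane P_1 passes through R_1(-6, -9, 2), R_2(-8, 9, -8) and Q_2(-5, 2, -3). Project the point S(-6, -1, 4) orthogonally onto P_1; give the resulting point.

R_1R_2 = (-2, 18, -10), R_1Q_2 = (1, 11, -5); a normal to P_1 is R_1R_2 × R_1Q_2 = (20, -20, -40).
Using R_1: P_1 has equation 20x - 20y - 40z = -20.
Foot = S − λn with λ = (n·S − d)/|n|² = (-260 − (-20))/2400 = -1/10.
Foot = (-6, -1, 4) − (-1/10)·(20, -20, -40) = (-4, -3, 0).

(-4, -3, 0)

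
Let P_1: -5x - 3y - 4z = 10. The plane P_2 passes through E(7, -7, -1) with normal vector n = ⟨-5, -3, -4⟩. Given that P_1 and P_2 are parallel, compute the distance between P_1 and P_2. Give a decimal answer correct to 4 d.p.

P_2: n·r = n·E gives -5x - 3y - 4z = -10.
Same normal n = (-5, -3, -4) with |n| = √50; distance = |10 − (-10)| / |n| = 20/√50 ≈ 2.8284.

2.8284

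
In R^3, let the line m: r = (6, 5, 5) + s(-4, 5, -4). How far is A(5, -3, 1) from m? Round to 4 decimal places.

Taking (6, 5, 5) on m with direction v = (-4, 5, -4): w = A − (6, 5, 5) = (-1, -8, -4), and w × v = (52, 12, -37).
Distance = |w × v| / |v| = √4217 / √57 ≈ 8.6013.

8.6013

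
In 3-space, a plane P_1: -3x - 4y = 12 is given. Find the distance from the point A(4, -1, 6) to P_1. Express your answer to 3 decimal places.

n·A − d = (-3)·(4) + (-4)·(-1) + (0)·(6) − 12 = -20; |n| = √25.
Distance = |-20| / √25 = 20/√25 ≈ 4.000.

4.000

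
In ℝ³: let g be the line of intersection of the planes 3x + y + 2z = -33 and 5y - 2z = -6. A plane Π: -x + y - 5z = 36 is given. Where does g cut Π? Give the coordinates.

(-5, -4, -7)

Direction of g: (3, 1, 2) × (0, 5, -2) = (-12, 6, 15).
A point on g: solving the two plane equations with x = -13 gives (-13, 0, 3).
Substitute r = (-13, 0, 3) + t(-12, 6, 15) into the plane: -2 + (-57)t = 36, so t = -2/3.
Intersection: (-13, 0, 3) + (-2/3)·(-12, 6, 15) = (-5, -4, -7).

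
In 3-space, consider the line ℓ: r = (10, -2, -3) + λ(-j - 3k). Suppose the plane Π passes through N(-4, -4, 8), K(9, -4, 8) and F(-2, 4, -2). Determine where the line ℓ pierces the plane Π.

NK = (13, 0, 0), NF = (2, 8, -10); a normal to Π is NK × NF = (0, 130, 104).
Using N: Π has equation 130y + 104z = 312.
Substitute r = (10, -2, -3) + t(0, -1, -3) into the plane: -572 + (-442)t = 312, so t = -2.
Intersection: (10, -2, -3) + (-2)·(0, -1, -3) = (10, 0, 3).

(10, 0, 3)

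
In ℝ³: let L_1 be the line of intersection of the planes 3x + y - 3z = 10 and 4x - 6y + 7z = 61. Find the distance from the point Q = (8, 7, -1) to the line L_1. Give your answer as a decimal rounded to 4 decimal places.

8.3324

Direction of L_1: (3, 1, -3) × (4, -6, 7) = (-11, -33, -22).
A point on L_1: solving the two plane equations with x = 7 gives (7, -2, 3).
Taking (7, -2, 3) on L_1 with direction v = (-11, -33, -22): w = Q − (7, -2, 3) = (1, 9, -4), and w × v = (-330, 66, 66).
Distance = |w × v| / |v| = √117612 / √1694 ≈ 8.3324.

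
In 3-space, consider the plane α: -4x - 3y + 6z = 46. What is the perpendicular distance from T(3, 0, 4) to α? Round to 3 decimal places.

4.353

n·T − d = (-4)·(3) + (-3)·(0) + (6)·(4) − 46 = -34; |n| = √61.
Distance = |-34| / √61 = 34/√61 ≈ 4.353.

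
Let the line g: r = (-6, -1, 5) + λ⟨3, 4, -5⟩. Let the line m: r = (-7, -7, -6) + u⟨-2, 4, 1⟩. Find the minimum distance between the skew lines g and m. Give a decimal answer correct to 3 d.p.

Common perpendicular direction n = (3, 4, -5) × (-2, 4, 1) = (24, 7, 20).
With w = (-7, -7, -6) − (-6, -1, 5) = (-1, -6, -11), w · n = -286.
Distance = |w · n| / |n| = |-286| / √1025 ≈ 8.933.

8.933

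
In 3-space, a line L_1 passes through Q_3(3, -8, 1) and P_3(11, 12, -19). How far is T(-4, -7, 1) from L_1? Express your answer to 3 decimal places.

A direction vector for L_1 is P_3 − Q_3 = (8, 20, -20).
Taking (3, -8, 1) on L_1 with direction v = (8, 20, -20): w = T − (3, -8, 1) = (-7, 1, 0), and w × v = (-20, -140, -148).
Distance = |w × v| / |v| = √41904 / √864 ≈ 6.964.

6.964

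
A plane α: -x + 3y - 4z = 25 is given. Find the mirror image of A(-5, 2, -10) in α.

λ = (n·A − d)/|n|² = (51 − 25)/26 = 1.
Reflection = A − 2λn = (-5, 2, -10) − 2·(-1, 3, -4) = (-3, -4, -2).

(-3, -4, -2)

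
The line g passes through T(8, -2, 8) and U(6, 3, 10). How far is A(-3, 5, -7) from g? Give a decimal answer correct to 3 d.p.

19.311

A direction vector for g is U − T = (-2, 5, 2).
Taking (8, -2, 8) on g with direction v = (-2, 5, 2): w = A − (8, -2, 8) = (-11, 7, -15), and w × v = (89, 52, -41).
Distance = |w × v| / |v| = √12306 / √33 ≈ 19.311.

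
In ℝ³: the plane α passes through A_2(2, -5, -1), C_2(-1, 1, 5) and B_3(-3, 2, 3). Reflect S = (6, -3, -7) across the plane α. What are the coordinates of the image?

(-2, -11, -3)

A_2C_2 = (-3, 6, 6), A_2B_3 = (-5, 7, 4); a normal to α is A_2C_2 × A_2B_3 = (-18, -18, 9).
Using A_2: α has equation -18x - 18y + 9z = 45.
λ = (n·S − d)/|n|² = (-117 − 45)/729 = -2/9.
Reflection = S − 2λn = (6, -3, -7) − (-4/9)·(-18, -18, 9) = (-2, -11, -3).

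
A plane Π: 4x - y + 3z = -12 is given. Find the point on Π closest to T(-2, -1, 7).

(-6, 0, 4)

Foot = T − λn with λ = (n·T − d)/|n|² = (14 − (-12))/26 = 1.
Foot = (-2, -1, 7) − 1·(4, -1, 3) = (-6, 0, 4).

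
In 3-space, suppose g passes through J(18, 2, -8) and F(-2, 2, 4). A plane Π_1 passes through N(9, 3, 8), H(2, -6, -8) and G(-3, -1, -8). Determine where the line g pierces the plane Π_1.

(3, 2, 1)

A direction vector for g is F − J = (-20, 0, 12).
NH = (-7, -9, -16), NG = (-12, -4, -16); a normal to Π_1 is NH × NG = (80, 80, -80).
Using N: Π_1 has equation 80x + 80y - 80z = 320.
Substitute r = (18, 2, -8) + t(-20, 0, 12) into the plane: 2240 + (-2560)t = 320, so t = 3/4.
Intersection: (18, 2, -8) + (3/4)·(-20, 0, 12) = (3, 2, 1).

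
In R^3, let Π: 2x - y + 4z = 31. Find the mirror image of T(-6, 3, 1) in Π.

(2, -1, 17)

λ = (n·T − d)/|n|² = (-11 − 31)/21 = -2.
Reflection = T − 2λn = (-6, 3, 1) − (-4)·(2, -1, 4) = (2, -1, 17).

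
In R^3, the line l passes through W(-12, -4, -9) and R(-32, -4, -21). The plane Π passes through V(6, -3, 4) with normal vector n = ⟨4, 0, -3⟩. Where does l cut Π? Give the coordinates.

(3, -4, 0)

A direction vector for l is R − W = (-20, 0, -12).
Π: n·r = n·V gives 4x - 3z = 12.
Substitute r = (-12, -4, -9) + t(-20, 0, -12) into the plane: -21 + (-44)t = 12, so t = -3/4.
Intersection: (-12, -4, -9) + (-3/4)·(-20, 0, -12) = (3, -4, 0).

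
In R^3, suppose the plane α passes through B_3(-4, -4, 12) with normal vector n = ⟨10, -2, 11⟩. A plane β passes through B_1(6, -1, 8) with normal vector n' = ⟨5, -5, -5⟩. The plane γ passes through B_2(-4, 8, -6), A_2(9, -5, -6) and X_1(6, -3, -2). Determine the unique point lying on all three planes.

(3, -2, 6)

α: n·r = n·B_3 gives 10x - 2y + 11z = 100.
β: n'·r = n'·B_1 gives 5x - 5y - 5z = -5.
B_2A_2 = (13, -13, 0), B_2X_1 = (10, -11, 4); a normal to γ is B_2A_2 × B_2X_1 = (-52, -52, -13).
Using B_2: γ has equation -52x - 52y - 13z = -130.
Solving the 3×3 linear system 10x - 2y + 11z = 100, 5x - 5y - 5z = -5, -52x - 52y - 13z = -130 (e.g. by elimination or Cramer's rule, determinant = -8320) gives (3, -2, 6).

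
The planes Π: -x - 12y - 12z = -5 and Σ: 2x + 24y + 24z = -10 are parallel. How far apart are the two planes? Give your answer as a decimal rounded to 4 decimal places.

Rescale Σ by 1/(-2): -x - 12y - 12z = 5. Then distance = |-5 − 5| / √289 ≈ 0.5882.

0.5882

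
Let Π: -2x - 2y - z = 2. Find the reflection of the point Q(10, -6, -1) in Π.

λ = (n·Q − d)/|n|² = (-7 − 2)/9 = -1.
Reflection = Q − 2λn = (10, -6, -1) − (-2)·(-2, -2, -1) = (6, -10, -3).

(6, -10, -3)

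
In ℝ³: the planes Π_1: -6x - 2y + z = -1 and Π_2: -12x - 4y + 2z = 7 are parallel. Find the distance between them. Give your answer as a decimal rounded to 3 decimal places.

Rescale Π_2 by 1/2: -6x - 2y + z = 7/2. Then distance = |-1 − (7/2)| / √41 ≈ 0.703.

0.703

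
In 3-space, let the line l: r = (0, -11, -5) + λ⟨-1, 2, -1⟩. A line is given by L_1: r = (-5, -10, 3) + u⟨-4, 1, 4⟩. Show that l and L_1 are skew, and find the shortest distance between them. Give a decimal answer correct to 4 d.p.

1.3641

Common perpendicular direction n = (-1, 2, -1) × (-4, 1, 4) = (9, 8, 7).
With w = (-5, -10, 3) − (0, -11, -5) = (-5, 1, 8), w · n = 19.
Since n ≠ 0 the lines are not parallel, and w · n = 19 ≠ 0 so they do not intersect; hence they are skew.
Distance = |w · n| / |n| = |19| / √194 ≈ 1.3641.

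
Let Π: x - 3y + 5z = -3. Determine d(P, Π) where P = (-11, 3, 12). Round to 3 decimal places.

n·P − d = (1)·(-11) + (-3)·(3) + (5)·(12) − (-3) = 43; |n| = √35.
Distance = |43| / √35 = 43/√35 ≈ 7.268.

7.268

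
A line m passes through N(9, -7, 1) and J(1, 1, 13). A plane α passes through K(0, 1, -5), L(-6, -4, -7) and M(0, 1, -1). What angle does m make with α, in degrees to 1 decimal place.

43.1

A direction vector for m is J − N = (-8, 8, 12).
KL = (-6, -5, -2), KM = (0, 0, 4); a normal to α is KL × KM = (-20, 24, 0).
Using K: α has equation -20x + 24y = 24.
sin θ = |n·v| / (|n||v|) = |352| / (√976 · √272) = 0.68318.
θ ≈ 43.1°.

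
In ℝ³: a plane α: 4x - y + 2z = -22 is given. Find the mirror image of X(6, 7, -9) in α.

λ = (n·X − d)/|n|² = (-1 − (-22))/21 = 1.
Reflection = X − 2λn = (6, 7, -9) − 2·(4, -1, 2) = (-2, 9, -13).

(-2, 9, -13)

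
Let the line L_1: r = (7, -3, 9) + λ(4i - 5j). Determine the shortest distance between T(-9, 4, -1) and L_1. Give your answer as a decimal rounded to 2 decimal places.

12.88

Taking (7, -3, 9) on L_1 with direction v = (4, -5, 0): w = T − (7, -3, 9) = (-16, 7, -10), and w × v = (-50, -40, 52).
Distance = |w × v| / |v| = √6804 / √41 ≈ 12.88.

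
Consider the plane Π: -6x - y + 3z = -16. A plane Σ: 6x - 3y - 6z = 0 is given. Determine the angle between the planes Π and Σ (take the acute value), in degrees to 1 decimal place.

33.3

cos θ = |n₁·n₂| / (|n₁||n₂|) = |-51| / (√46 · √81).
θ = arccos(0.83550) ≈ 33.3°.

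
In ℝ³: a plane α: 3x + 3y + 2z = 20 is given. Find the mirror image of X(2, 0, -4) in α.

(8, 6, 0)

λ = (n·X − d)/|n|² = (-2 − 20)/22 = -1.
Reflection = X − 2λn = (2, 0, -4) − (-2)·(3, 3, 2) = (8, 6, 0).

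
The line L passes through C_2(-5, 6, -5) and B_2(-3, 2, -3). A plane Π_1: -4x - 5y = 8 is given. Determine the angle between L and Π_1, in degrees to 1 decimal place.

A direction vector for L is B_2 − C_2 = (2, -4, 2).
sin θ = |n·v| / (|n||v|) = |12| / (√41 · √24) = 0.38255.
θ ≈ 22.5°.

22.5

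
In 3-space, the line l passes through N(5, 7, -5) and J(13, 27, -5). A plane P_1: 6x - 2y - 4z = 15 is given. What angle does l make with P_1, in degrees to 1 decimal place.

A direction vector for l is J − N = (8, 20, 0).
sin θ = |n·v| / (|n||v|) = |8| / (√56 · √464) = 0.04963.
θ ≈ 2.8°.

2.8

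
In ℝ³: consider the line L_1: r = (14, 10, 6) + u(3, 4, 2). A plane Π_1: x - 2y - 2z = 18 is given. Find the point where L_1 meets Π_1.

Substitute r = (14, 10, 6) + t(3, 4, 2) into the plane: -18 + (-9)t = 18, so t = -4.
Intersection: (14, 10, 6) + (-4)·(3, 4, 2) = (2, -6, -2).

(2, -6, -2)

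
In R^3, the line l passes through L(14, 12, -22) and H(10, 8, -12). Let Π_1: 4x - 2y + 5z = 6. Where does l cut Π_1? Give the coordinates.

A direction vector for l is H − L = (-4, -4, 10).
Substitute r = (14, 12, -22) + t(-4, -4, 10) into the plane: -78 + 42t = 6, so t = 2.
Intersection: (14, 12, -22) + 2·(-4, -4, 10) = (6, 4, -2).

(6, 4, -2)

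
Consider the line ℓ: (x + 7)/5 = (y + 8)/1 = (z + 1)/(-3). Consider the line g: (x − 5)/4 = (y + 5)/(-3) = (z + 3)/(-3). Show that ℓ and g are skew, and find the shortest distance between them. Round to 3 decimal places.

ℓ has direction (5, 1, -3) through (-7, -8, -1).
g has direction (4, -3, -3) through (5, -5, -3).
Common perpendicular direction n = (5, 1, -3) × (4, -3, -3) = (-12, 3, -19).
With w = (5, -5, -3) − (-7, -8, -1) = (12, 3, -2), w · n = -97.
Since n ≠ 0 the lines are not parallel, and w · n = -97 ≠ 0 so they do not intersect; hence they are skew.
Distance = |w · n| / |n| = |-97| / √514 ≈ 4.278.

4.278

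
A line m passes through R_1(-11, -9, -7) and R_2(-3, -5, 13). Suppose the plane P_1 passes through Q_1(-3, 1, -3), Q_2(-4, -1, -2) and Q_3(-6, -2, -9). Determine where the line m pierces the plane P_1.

(-5, -6, 8)

A direction vector for m is R_2 − R_1 = (8, 4, 20).
Q_1Q_2 = (-1, -2, 1), Q_1Q_3 = (-3, -3, -6); a normal to P_1 is Q_1Q_2 × Q_1Q_3 = (15, -9, -3).
Using Q_1: P_1 has equation 15x - 9y - 3z = -45.
Substitute r = (-11, -9, -7) + t(8, 4, 20) into the plane: -63 + 24t = -45, so t = 3/4.
Intersection: (-11, -9, -7) + (3/4)·(8, 4, 20) = (-5, -6, 8).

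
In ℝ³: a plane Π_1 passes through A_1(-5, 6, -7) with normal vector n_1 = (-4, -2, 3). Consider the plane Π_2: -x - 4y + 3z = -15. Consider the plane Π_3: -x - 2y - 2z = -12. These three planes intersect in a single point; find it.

Π_1: n_1·r = n_1·A_1 gives -4x - 2y + 3z = -13.
Solving the 3×3 linear system -4x - 2y + 3z = -13, -x - 4y + 3z = -15, -x - 2y - 2z = -12 (e.g. by elimination or Cramer's rule, determinant = -52) gives (2, 4, 1).

(2, 4, 1)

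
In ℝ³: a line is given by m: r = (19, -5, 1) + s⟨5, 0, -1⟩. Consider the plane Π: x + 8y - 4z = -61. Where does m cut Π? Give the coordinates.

Substitute r = (19, -5, 1) + t(5, 0, -1) into the plane: -25 + 9t = -61, so t = -4.
Intersection: (19, -5, 1) + (-4)·(5, 0, -1) = (-1, -5, 5).

(-1, -5, 5)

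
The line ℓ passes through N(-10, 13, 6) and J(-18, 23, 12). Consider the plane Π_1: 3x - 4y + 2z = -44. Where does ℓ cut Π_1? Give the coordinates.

A direction vector for ℓ is J − N = (-8, 10, 6).
Substitute r = (-10, 13, 6) + t(-8, 10, 6) into the plane: -70 + (-52)t = -44, so t = -1/2.
Intersection: (-10, 13, 6) + (-1/2)·(-8, 10, 6) = (-6, 8, 3).

(-6, 8, 3)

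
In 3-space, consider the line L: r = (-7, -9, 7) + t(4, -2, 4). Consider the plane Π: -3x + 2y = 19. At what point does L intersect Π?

(-11, -7, 3)

Substitute r = (-7, -9, 7) + t(4, -2, 4) into the plane: 3 + (-16)t = 19, so t = -1.
Intersection: (-7, -9, 7) + (-1)·(4, -2, 4) = (-11, -7, 3).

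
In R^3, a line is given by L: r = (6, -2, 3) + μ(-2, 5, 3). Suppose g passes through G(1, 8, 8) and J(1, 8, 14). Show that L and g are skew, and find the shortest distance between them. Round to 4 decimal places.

0.9285

A direction vector for g is J − G = (0, 0, 6).
Common perpendicular direction n = (-2, 5, 3) × (0, 0, 6) = (30, 12, 0).
With w = (1, 8, 8) − (6, -2, 3) = (-5, 10, 5), w · n = -30.
Since n ≠ 0 the lines are not parallel, and w · n = -30 ≠ 0 so they do not intersect; hence they are skew.
Distance = |w · n| / |n| = |-30| / √1044 ≈ 0.9285.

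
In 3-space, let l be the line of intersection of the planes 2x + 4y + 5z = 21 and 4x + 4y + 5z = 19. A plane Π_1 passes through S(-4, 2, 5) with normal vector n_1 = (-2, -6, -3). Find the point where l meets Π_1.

(-1, 2, 3)

Direction of l: (2, 4, 5) × (4, 4, 5) = (0, 10, -8).
A point on l: solving the two plane equations with y = 12 gives (-1, 12, -5).
Π_1: n_1·r = n_1·S gives -2x - 6y - 3z = -19.
Substitute r = (-1, 12, -5) + t(0, 10, -8) into the plane: -55 + (-36)t = -19, so t = -1.
Intersection: (-1, 12, -5) + (-1)·(0, 10, -8) = (-1, 2, 3).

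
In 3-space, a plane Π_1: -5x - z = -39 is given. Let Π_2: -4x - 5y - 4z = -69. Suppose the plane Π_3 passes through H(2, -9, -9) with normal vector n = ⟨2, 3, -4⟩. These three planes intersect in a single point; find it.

Π_3: n·r = n·H gives 2x + 3y - 4z = 13.
Solving the 3×3 linear system -5x - z = -39, -4x - 5y - 4z = -69, 2x + 3y - 4z = 13 (e.g. by elimination or Cramer's rule, determinant = -158) gives (7, 5, 4).

(7, 5, 4)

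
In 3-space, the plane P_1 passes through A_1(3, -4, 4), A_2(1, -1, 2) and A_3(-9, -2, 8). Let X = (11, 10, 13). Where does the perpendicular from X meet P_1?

(5, -2, 1)

A_1A_2 = (-2, 3, -2), A_1A_3 = (-12, 2, 4); a normal to P_1 is A_1A_2 × A_1A_3 = (16, 32, 32).
Using A_1: P_1 has equation 16x + 32y + 32z = 48.
Foot = X − λn with λ = (n·X − d)/|n|² = (912 − 48)/2304 = 3/8.
Foot = (11, 10, 13) − (3/8)·(16, 32, 32) = (5, -2, 1).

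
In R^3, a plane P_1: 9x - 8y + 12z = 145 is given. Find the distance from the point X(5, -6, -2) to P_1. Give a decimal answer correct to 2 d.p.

4.47

n·X − d = (9)·(5) + (-8)·(-6) + (12)·(-2) − 145 = -76; |n| = √289.
Distance = |-76| / √289 = 76/√289 ≈ 4.47.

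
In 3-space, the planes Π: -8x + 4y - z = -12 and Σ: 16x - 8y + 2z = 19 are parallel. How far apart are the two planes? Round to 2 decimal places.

Rescale Σ by 1/(-2): -8x + 4y - z = -19/2. Then distance = |-12 − (-19/2)| / √81 ≈ 0.28.

0.28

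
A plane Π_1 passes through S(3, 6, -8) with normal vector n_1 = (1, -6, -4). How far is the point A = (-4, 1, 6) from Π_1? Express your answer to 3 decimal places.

4.533

Π_1: n_1·r = n_1·S gives x - 6y - 4z = -1.
n·A − d = (1)·(-4) + (-6)·(1) + (-4)·(6) − (-1) = -33; |n| = √53.
Distance = |-33| / √53 = 33/√53 ≈ 4.533.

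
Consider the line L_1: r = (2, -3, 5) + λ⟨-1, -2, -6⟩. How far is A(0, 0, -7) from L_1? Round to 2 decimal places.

Taking (2, -3, 5) on L_1 with direction v = (-1, -2, -6): w = A − (2, -3, 5) = (-2, 3, -12), and w × v = (-42, 0, 7).
Distance = |w × v| / |v| = √1813 / √41 ≈ 6.65.

6.65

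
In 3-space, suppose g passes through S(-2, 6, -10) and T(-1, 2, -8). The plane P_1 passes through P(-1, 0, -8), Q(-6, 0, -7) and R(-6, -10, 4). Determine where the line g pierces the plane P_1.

A direction vector for g is T − S = (1, -4, 2).
PQ = (-5, 0, 1), PR = (-5, -10, 12); a normal to P_1 is PQ × PR = (10, 55, 50).
Using P: P_1 has equation 10x + 55y + 50z = -410.
Substitute r = (-2, 6, -10) + t(1, -4, 2) into the plane: -190 + (-110)t = -410, so t = 2.
Intersection: (-2, 6, -10) + 2·(1, -4, 2) = (0, -2, -6).

(0, -2, -6)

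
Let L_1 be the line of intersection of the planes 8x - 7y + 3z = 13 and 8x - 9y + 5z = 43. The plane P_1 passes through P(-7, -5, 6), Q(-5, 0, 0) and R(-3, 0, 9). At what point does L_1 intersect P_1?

Direction of L_1: (8, -7, 3) × (8, -9, 5) = (-8, -16, -16).
A point on L_1: solving the two plane equations with x = -9 gives (-9, -10, 5).
PQ = (2, 5, -6), PR = (4, 5, 3); a normal to P_1 is PQ × PR = (45, -30, -10).
Using P: P_1 has equation 45x - 30y - 10z = -225.
Substitute r = (-9, -10, 5) + t(-8, -16, -16) into the plane: -155 + 280t = -225, so t = -1/4.
Intersection: (-9, -10, 5) + (-1/4)·(-8, -16, -16) = (-7, -6, 9).

(-7, -6, 9)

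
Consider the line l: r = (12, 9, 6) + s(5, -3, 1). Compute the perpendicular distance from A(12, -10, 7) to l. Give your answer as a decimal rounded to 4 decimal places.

16.3060

Taking (12, 9, 6) on l with direction v = (5, -3, 1): w = A − (12, 9, 6) = (0, -19, 1), and w × v = (-16, 5, 95).
Distance = |w × v| / |v| = √9306 / √35 ≈ 16.3060.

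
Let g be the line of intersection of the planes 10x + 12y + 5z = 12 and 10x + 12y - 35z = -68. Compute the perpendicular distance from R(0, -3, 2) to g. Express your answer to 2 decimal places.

2.43

Direction of g: (10, 12, 5) × (10, 12, -35) = (-480, 400, 0).
A point on g: solving the two plane equations with x = 5 gives (5, -4, 2).
Taking (5, -4, 2) on g with direction v = (-480, 400, 0): w = R − (5, -4, 2) = (-5, 1, 0), and w × v = (0, 0, -1520).
Distance = |w × v| / |v| = √2310400 / √390400 ≈ 2.43.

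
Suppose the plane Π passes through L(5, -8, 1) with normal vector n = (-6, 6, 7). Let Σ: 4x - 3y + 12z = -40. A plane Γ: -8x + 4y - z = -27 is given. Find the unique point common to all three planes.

(2, -4, -5)

Π: n·r = n·L gives -6x + 6y + 7z = -71.
Solving the 3×3 linear system -6x + 6y + 7z = -71, 4x - 3y + 12z = -40, -8x + 4y - z = -27 (e.g. by elimination or Cramer's rule, determinant = -338) gives (2, -4, -5).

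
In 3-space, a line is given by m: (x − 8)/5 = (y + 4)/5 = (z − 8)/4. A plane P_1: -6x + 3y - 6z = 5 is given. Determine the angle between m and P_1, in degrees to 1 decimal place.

m has direction (5, 5, 4) through (8, -4, 8).
sin θ = |n·v| / (|n||v|) = |-39| / (√81 · √66) = 0.53340.
θ ≈ 32.2°.

32.2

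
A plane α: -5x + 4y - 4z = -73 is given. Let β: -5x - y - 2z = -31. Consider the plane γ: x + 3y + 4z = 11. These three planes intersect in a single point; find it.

Solving the 3×3 linear system -5x + 4y - 4z = -73, -5x - y - 2z = -31, x + 3y + 4z = 11 (e.g. by elimination or Cramer's rule, determinant = 118) gives (5, -6, 6).

(5, -6, 6)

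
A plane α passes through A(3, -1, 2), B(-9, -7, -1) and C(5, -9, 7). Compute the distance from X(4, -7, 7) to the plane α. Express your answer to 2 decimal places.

AB = (-12, -6, -3), AC = (2, -8, 5); a normal to α is AB × AC = (-54, 54, 108).
Using A: α has equation -54x + 54y + 108z = 0.
n·X − d = (-54)·(4) + (54)·(-7) + (108)·(7) − 0 = 162; |n| = √17496.
Distance = |162| / √17496 = 162/√17496 ≈ 1.22.

1.22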